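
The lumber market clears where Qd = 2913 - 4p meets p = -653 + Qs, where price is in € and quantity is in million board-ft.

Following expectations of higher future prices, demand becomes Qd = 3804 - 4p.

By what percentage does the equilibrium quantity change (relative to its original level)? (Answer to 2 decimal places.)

+16.13

Original equilibrium: 2913 - 4p = p + 653 gives 2260 = 5p, so p = 452 and Q = 1105.
The new curves are Qd = 3804 - 4p (demand) and Qs = p + 653 (supply).
Setting them equal: 3804 - 4p = p + 653 → 3151 = 5p, so p = 630.2 and Q = 1283.2.
%ΔQ = (1283.2 − 1105) / 1105 × 100 = +16.13%.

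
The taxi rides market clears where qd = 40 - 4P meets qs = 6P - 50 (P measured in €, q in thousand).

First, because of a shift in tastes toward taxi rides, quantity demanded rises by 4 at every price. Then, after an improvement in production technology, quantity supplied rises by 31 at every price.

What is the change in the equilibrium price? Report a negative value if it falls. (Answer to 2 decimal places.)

Original equilibrium: 40 - 4P = 6P - 50 gives 90 = 10P, so P = 9 and q = 4.
After the shift, demand is qd = 44 - 4P and supply is qs = 6P - 19.
Setting them equal: 44 - 4P = 6P - 19 → 63 = 10P, so P = 6.3 and q = 18.8.
ΔP = 6.3 − 9 = -2.70.

-2.70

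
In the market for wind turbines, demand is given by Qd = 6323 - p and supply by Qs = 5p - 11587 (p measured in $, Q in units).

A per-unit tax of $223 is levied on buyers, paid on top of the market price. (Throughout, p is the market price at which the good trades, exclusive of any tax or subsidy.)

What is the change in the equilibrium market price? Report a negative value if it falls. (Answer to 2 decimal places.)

Original equilibrium: 6323 - p = 5p - 11587 gives 17910 = 6p, so p = 2985 and Q = 3338.
Since buyers pay the price plus the tax, the effective demand curve becomes Qd = 6100 - p.
Equate the new curves: 6100 - p = 5p - 11587, giving 17687 = 6p, p = 17687/6 ≈ 2947.8333, Q = 18913/6 ≈ 3152.1667.
Δp = 2947.8333 − 2985 = -37.17.

-37.17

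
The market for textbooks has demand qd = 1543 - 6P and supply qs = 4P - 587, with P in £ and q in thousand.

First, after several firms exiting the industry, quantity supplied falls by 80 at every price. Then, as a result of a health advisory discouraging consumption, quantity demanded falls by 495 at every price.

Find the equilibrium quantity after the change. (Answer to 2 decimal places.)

19.00

Before the shock: 1543 - 6P = 4P - 587 ⇒ 2130 = 10P ⇒ P = 213, q = 265.
After the shift, demand is qd = 1048 - 6P and supply is qs = 4P - 667.
Setting them equal: 1048 - 6P = 4P - 667 → 1715 = 10P, so P = 171.5 and q = 19.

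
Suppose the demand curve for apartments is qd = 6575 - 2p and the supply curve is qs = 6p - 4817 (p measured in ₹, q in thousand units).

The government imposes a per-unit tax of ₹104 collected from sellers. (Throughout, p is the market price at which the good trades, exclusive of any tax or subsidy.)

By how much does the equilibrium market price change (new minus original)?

Solve the original market: 6575 - 2p = 6p - 4817, hence p = 1424 and q = 3727.
Since sellers keep the price net of the tax, the effective supply curve becomes qs = 6p - 5441.
Equate the new curves: 6575 - 2p = 6p - 5441, giving 12016 = 8p, p = 1502, q = 3571.
Δp = 1502 − 1424 = +78.

+78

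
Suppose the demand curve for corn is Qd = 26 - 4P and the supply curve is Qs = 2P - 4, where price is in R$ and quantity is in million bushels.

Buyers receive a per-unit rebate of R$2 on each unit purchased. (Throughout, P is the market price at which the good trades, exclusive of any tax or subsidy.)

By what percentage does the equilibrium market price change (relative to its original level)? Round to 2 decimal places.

Initially, 26 - 4P = 2P - 4, so 30 = 6P and P = 5, Q = 6.
Since buyers' out-of-pocket price is the market price minus the rebate, the effective demand curve becomes Qd = 34 - 4P.
Clearing the new market: 34 - 4P = 2P - 4, so P = 19/3 ≈ 6.3333 and Q = 26/3 ≈ 8.6667.
%ΔP = (6.3333 − 5) / 5 × 100 = +26.67%.

+26.67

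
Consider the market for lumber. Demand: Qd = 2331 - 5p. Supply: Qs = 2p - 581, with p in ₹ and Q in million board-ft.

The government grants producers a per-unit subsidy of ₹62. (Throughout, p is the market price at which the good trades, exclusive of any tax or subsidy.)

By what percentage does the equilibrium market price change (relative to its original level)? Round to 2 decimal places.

Before the shock: 2331 - 5p = 2p - 581 ⇒ 2912 = 7p ⇒ p = 416, Q = 251.
Since sellers receive the price plus the subsidy, the effective supply curve becomes Qs = 2p - 457.
Clearing the new market: 2331 - 5p = 2p - 457, so p = 2788/7 ≈ 398.2857 and Q = 2377/7 ≈ 339.5714.
%Δp = (398.2857 − 416) / 416 × 100 = -4.26%.

-4.26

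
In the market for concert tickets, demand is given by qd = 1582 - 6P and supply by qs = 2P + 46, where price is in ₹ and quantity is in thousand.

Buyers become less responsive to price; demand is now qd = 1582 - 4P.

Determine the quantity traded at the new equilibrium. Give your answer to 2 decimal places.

Before the shock: 1582 - 6P = 2P + 46 ⇒ 1536 = 8P ⇒ P = 192, q = 430.
The shock moves the curves to qd = 1582 - 4P and qs = 2P + 46.
New equilibrium: 1582 - 4P = 2P + 46 ⇒ 1536 = 6P ⇒ P = 256, q = 558.

558.00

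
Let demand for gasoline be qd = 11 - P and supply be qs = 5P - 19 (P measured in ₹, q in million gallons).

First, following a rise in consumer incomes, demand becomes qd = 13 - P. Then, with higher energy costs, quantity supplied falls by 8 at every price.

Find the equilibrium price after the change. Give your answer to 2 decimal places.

Before the shock: 11 - P = 5P - 19 ⇒ 30 = 6P ⇒ P = 5, q = 6.
After the shift, demand is qd = 13 - P and supply is qs = 5P - 27.
Setting them equal: 13 - P = 5P - 27 → 40 = 6P, so P = 20/3 ≈ 6.6667 and q = 19/3 ≈ 6.3333.

6.67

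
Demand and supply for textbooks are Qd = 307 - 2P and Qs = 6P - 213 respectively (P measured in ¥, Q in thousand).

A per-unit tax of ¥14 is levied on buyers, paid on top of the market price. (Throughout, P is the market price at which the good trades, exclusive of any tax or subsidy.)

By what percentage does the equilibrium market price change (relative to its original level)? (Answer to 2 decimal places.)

Initially, 307 - 2P = 6P - 213, so 520 = 8P and P = 65, Q = 177.
Since buyers pay the price plus the tax, the effective demand curve becomes Qd = 279 - 2P.
Equate the new curves: 279 - 2P = 6P - 213, giving 492 = 8P, P = 61.5, Q = 156.
%ΔP = (61.5 − 65) / 65 × 100 = -5.38%.

-5.38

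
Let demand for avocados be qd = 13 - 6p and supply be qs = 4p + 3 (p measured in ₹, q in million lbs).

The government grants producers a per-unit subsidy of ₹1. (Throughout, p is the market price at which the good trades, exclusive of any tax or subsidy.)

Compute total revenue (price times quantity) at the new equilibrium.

Initially, 13 - 6p = 4p + 3, so 10 = 10p and p = 1, q = 7.
Since sellers receive the price plus the subsidy, the effective supply curve becomes qs = 4p + 7.
Equate the new curves: 13 - 6p = 4p + 7, giving 6 = 10p, p = 0.6, q = 9.4.
New expenditure = 0.6 × 9.4 = 5.64.

5.64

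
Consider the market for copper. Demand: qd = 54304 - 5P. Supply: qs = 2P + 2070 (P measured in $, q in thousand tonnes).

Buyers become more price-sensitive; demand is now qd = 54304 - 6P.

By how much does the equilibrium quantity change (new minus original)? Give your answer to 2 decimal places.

-1865.50

Original equilibrium: 54304 - 5P = 2P + 2070 gives 52234 = 7P, so P = 7462 and q = 16994.
The new curves are qd = 54304 - 6P (demand) and qs = 2P + 2070 (supply).
New equilibrium: 54304 - 6P = 2P + 2070 ⇒ 52234 = 8P ⇒ P = 6529.25, q = 15128.5.
Δq = 15128.5 − 16994 = -1865.50.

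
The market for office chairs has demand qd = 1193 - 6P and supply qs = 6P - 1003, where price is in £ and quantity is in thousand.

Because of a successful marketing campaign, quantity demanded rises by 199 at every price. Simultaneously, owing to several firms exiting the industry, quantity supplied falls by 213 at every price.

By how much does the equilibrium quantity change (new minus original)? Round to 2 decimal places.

-7.00

Original equilibrium: 1193 - 6P = 6P - 1003 gives 2196 = 12P, so P = 183 and q = 95.
The shock moves the curves to qd = 1392 - 6P and qs = 6P - 1216.
New equilibrium: 1392 - 6P = 6P - 1216 ⇒ 2608 = 12P ⇒ P = 652/3 ≈ 217.3333, q = 88.
Δq = 88 − 95 = -7.00.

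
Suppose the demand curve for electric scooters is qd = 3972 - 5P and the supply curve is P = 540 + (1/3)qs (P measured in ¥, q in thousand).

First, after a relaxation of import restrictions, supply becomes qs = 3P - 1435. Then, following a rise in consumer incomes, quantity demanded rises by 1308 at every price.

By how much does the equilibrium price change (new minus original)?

+140.375

Initially, 3972 - 5P = 3P - 1620, so 5592 = 8P and P = 699, q = 477.
After the shift, demand is qd = 5280 - 5P and supply is qs = 3P - 1435.
Equate the new curves: 5280 - 5P = 3P - 1435, giving 6715 = 8P, P = 839.375, q = 1083.125.
ΔP = 839.375 − 699 = +140.375.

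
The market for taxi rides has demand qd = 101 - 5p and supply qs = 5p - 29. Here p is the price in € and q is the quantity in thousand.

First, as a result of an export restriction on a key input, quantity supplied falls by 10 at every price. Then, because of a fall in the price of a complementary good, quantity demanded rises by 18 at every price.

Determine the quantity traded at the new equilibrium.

Initially, 101 - 5p = 5p - 29, so 130 = 10p and p = 13, q = 36.
After the shift, demand is qd = 119 - 5p and supply is qs = 5p - 39.
Equate the new curves: 119 - 5p = 5p - 39, giving 158 = 10p, p = 15.8, q = 40.

40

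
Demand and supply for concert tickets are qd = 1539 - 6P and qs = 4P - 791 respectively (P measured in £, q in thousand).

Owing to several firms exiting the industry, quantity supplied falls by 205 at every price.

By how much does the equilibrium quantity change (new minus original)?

Solve the original market: 1539 - 6P = 4P - 791, hence P = 233 and q = 141.
After the shift, demand is qd = 1539 - 6P and supply is qs = 4P - 996.
Equate the new curves: 1539 - 6P = 4P - 996, giving 2535 = 10P, P = 253.5, q = 18.
Δq = 18 − 141 = -123.

-123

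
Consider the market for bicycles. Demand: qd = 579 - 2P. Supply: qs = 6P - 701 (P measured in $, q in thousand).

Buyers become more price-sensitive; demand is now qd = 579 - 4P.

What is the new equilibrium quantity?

Solve the original market: 579 - 2P = 6P - 701, hence P = 160 and q = 259.
After the shift, demand is qd = 579 - 4P and supply is qs = 6P - 701.
New equilibrium: 579 - 4P = 6P - 701 ⇒ 1280 = 10P ⇒ P = 128, q = 67.

67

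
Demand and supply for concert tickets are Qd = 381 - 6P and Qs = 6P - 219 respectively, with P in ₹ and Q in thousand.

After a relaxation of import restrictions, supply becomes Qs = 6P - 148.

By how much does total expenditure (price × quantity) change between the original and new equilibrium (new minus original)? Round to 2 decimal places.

+1085.71

Before the shock: 381 - 6P = 6P - 219 ⇒ 600 = 12P ⇒ P = 50, Q = 81.
The new curves are Qd = 381 - 6P (demand) and Qs = 6P - 148 (supply).
Equate the new curves: 381 - 6P = 6P - 148, giving 529 = 12P, P = 529/12 ≈ 44.0833, Q = 116.5.
Expenditure moves from 50×81 = 4050 to 44.0833×116.5 = 5135.7083; change = +1085.71.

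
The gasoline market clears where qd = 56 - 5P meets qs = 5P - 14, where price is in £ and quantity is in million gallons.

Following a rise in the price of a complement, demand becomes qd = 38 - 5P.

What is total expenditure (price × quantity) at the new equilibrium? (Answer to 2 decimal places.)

Before the shock: 56 - 5P = 5P - 14 ⇒ 70 = 10P ⇒ P = 7, q = 21.
After the shift, demand is qd = 38 - 5P and supply is qs = 5P - 14.
Setting them equal: 38 - 5P = 5P - 14 → 52 = 10P, so P = 5.2 and q = 12.
New expenditure = 5.2 × 12 = 62.40.

62.40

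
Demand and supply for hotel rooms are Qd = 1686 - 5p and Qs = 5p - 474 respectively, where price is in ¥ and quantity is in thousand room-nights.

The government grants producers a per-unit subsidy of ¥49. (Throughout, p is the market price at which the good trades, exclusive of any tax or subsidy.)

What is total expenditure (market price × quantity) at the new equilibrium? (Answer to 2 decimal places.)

Before the shock: 1686 - 5p = 5p - 474 ⇒ 2160 = 10p ⇒ p = 216, Q = 606.
Since sellers receive the price plus the subsidy, the effective supply curve becomes Qs = 5p - 229.
Setting them equal: 1686 - 5p = 5p - 229 → 1915 = 10p, so p = 191.5 and Q = 728.5.
New expenditure = 191.5 × 728.5 = 139507.75.

139507.75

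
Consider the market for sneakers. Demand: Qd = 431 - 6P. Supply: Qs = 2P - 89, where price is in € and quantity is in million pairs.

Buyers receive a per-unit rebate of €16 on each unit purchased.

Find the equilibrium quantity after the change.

Initially, 431 - 6P = 2P - 89, so 520 = 8P and P = 65, Q = 41.
Since buyers' out-of-pocket price is the market price minus the rebate, the effective demand curve becomes Qd = 527 - 6P.
Setting them equal: 527 - 6P = 2P - 89 → 616 = 8P, so P = 77 and Q = 65.

65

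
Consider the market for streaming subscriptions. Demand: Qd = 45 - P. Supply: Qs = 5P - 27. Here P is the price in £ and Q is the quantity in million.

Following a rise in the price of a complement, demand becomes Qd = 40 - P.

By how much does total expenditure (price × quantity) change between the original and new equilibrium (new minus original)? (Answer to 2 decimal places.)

-74.03

Original equilibrium: 45 - P = 5P - 27 gives 72 = 6P, so P = 12 and Q = 33.
The shock moves the curves to Qd = 40 - P and Qs = 5P - 27.
Clearing the new market: 40 - P = 5P - 27, so P = 67/6 ≈ 11.1667 and Q = 173/6 ≈ 28.8333.
Expenditure moves from 12×33 = 396 to 11.1667×28.8333 = 321.9722; change = -74.03.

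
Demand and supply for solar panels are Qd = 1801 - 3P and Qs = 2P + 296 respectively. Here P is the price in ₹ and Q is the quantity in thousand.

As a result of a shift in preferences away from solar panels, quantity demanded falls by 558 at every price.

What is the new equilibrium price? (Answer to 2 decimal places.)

Solve the original market: 1801 - 3P = 2P + 296, hence P = 301 and Q = 898.
With the change applied: demand Qd = 1243 - 3P, supply Qs = 2P + 296.
New equilibrium: 1243 - 3P = 2P + 296 ⇒ 947 = 5P ⇒ P = 189.4, Q = 674.8.

189.40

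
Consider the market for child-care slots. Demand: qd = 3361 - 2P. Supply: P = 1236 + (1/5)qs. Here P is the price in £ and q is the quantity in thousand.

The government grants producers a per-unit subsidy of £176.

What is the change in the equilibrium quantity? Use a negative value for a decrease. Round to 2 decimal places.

Before the shock: 3361 - 2P = 5P - 6180 ⇒ 9541 = 7P ⇒ P = 1363, q = 635.
Since sellers receive the price plus the subsidy, the effective supply curve becomes qs = 5P - 5300.
New equilibrium: 3361 - 2P = 5P - 5300 ⇒ 8661 = 7P ⇒ P = 8661/7 ≈ 1237.2857, q = 6205/7 ≈ 886.4286.
Δq = 886.4286 − 635 = +251.43.

+251.43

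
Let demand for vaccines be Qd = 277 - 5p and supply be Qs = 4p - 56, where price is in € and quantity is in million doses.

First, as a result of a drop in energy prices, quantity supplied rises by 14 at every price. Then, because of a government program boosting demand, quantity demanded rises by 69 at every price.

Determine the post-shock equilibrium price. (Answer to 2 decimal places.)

43.11

Original equilibrium: 277 - 5p = 4p - 56 gives 333 = 9p, so p = 37 and Q = 92.
The shock moves the curves to Qd = 346 - 5p and Qs = 4p - 42.
Equate the new curves: 346 - 5p = 4p - 42, giving 388 = 9p, p = 388/9 ≈ 43.1111, Q = 1174/9 ≈ 130.4444.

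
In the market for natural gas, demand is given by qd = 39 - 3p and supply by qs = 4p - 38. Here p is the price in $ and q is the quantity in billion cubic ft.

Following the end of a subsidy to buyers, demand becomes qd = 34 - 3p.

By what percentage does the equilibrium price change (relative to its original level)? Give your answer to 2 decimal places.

Initially, 39 - 3p = 4p - 38, so 77 = 7p and p = 11, q = 6.
With the change applied: demand qd = 34 - 3p, supply qs = 4p - 38.
Clearing the new market: 34 - 3p = 4p - 38, so p = 72/7 ≈ 10.2857 and q = 22/7 ≈ 3.1429.
%Δp = (10.2857 − 11) / 11 × 100 = -6.49%.

-6.49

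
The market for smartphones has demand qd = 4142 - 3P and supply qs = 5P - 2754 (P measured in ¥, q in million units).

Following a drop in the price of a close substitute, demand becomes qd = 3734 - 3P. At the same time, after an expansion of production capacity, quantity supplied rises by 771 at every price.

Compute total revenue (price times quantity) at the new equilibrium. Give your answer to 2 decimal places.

1136343.08

Solve the original market: 4142 - 3P = 5P - 2754, hence P = 862 and q = 1556.
The new curves are qd = 3734 - 3P (demand) and qs = 5P - 1983 (supply).
Clearing the new market: 3734 - 3P = 5P - 1983, so P = 714.625 and q = 1590.125.
New expenditure = 714.625 × 1590.125 = 1136343.08.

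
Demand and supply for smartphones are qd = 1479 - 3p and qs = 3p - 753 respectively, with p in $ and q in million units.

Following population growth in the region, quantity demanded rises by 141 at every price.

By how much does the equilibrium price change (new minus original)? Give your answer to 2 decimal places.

Initially, 1479 - 3p = 3p - 753, so 2232 = 6p and p = 372, q = 363.
After the shift, demand is qd = 1620 - 3p and supply is qs = 3p - 753.
Equate the new curves: 1620 - 3p = 3p - 753, giving 2373 = 6p, p = 395.5, q = 433.5.
Δp = 395.5 − 372 = +23.50.

+23.50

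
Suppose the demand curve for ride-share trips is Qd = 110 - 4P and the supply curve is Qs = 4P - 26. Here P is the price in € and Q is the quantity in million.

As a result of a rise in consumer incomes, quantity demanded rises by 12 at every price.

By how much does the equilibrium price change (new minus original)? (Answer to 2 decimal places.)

Initially, 110 - 4P = 4P - 26, so 136 = 8P and P = 17, Q = 42.
The new curves are Qd = 122 - 4P (demand) and Qs = 4P - 26 (supply).
Setting them equal: 122 - 4P = 4P - 26 → 148 = 8P, so P = 18.5 and Q = 48.
ΔP = 18.5 − 17 = +1.50.

+1.50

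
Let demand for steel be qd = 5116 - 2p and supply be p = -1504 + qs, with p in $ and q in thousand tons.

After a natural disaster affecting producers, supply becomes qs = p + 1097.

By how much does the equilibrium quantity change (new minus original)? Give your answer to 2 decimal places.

Initially, 5116 - 2p = p + 1504, so 3612 = 3p and p = 1204, q = 2708.
The new curves are qd = 5116 - 2p (demand) and qs = p + 1097 (supply).
Setting them equal: 5116 - 2p = p + 1097 → 4019 = 3p, so p = 4019/3 ≈ 1339.6667 and q = 7310/3 ≈ 2436.6667.
Δq = 2436.6667 − 2708 = -271.33.

-271.33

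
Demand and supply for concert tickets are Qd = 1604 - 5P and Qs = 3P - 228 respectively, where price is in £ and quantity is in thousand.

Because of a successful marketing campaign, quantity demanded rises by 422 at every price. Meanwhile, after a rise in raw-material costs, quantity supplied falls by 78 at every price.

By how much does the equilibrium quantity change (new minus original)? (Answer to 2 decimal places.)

+109.50

Original equilibrium: 1604 - 5P = 3P - 228 gives 1832 = 8P, so P = 229 and Q = 459.
With the change applied: demand Qd = 2026 - 5P, supply Qs = 3P - 306.
Setting them equal: 2026 - 5P = 3P - 306 → 2332 = 8P, so P = 291.5 and Q = 568.5.
ΔQ = 568.5 − 459 = +109.50.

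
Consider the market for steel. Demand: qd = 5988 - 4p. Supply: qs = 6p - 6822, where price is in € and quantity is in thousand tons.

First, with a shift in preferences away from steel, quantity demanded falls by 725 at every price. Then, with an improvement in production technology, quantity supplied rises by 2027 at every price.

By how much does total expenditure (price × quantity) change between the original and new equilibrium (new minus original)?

Before the shock: 5988 - 4p = 6p - 6822 ⇒ 12810 = 10p ⇒ p = 1281, q = 864.
The shock moves the curves to qd = 5263 - 4p and qs = 6p - 4795.
New equilibrium: 5263 - 4p = 6p - 4795 ⇒ 10058 = 10p ⇒ p = 1005.8, q = 1239.8.
Expenditure moves from 1281×864 = 1106784 to 1005.8×1239.8 = 1246990.84; change = +140206.84.

+140206.84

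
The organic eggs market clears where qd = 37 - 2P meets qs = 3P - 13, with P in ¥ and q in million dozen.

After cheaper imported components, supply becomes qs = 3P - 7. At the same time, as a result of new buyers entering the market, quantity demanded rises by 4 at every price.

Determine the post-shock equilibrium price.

9.6

Solve the original market: 37 - 2P = 3P - 13, hence P = 10 and q = 17.
The shock moves the curves to qd = 41 - 2P and qs = 3P - 7.
Setting them equal: 41 - 2P = 3P - 7 → 48 = 5P, so P = 9.6 and q = 21.8.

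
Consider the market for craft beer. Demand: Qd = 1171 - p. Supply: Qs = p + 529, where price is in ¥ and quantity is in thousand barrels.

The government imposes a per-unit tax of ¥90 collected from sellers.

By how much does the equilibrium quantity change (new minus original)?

-45

Solve the original market: 1171 - p = p + 529, hence p = 321 and Q = 850.
Since sellers keep the price net of the tax, the effective supply curve becomes Qs = p + 439.
Setting them equal: 1171 - p = p + 439 → 732 = 2p, so p = 366 and Q = 805.
ΔQ = 805 − 850 = -45.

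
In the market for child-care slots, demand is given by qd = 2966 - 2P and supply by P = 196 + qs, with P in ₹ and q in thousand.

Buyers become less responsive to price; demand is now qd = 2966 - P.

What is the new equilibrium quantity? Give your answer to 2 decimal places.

Before the shock: 2966 - 2P = P - 196 ⇒ 3162 = 3P ⇒ P = 1054, q = 858.
The shock moves the curves to qd = 2966 - P and qs = P - 196.
Clearing the new market: 2966 - P = P - 196, so P = 1581 and q = 1385.

1385.00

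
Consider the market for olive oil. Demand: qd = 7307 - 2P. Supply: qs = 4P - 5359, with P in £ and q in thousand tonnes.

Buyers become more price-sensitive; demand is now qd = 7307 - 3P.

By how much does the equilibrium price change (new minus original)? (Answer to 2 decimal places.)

-301.57

Before the shock: 7307 - 2P = 4P - 5359 ⇒ 12666 = 6P ⇒ P = 2111, q = 3085.
After the shift, demand is qd = 7307 - 3P and supply is qs = 4P - 5359.
Setting them equal: 7307 - 3P = 4P - 5359 → 12666 = 7P, so P = 12666/7 ≈ 1809.4286 and q = 13151/7 ≈ 1878.7143.
ΔP = 1809.4286 − 2111 = -301.57.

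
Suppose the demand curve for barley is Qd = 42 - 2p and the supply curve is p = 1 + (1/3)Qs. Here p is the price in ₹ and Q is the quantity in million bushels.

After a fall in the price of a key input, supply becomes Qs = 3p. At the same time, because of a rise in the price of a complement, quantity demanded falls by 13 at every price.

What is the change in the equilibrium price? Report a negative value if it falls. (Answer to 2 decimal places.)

Original equilibrium: 42 - 2p = 3p - 3 gives 45 = 5p, so p = 9 and Q = 24.
After the shift, demand is Qd = 29 - 2p and supply is Qs = 3p.
Setting them equal: 29 - 2p = 3p → 29 = 5p, so p = 5.8 and Q = 17.4.
Δp = 5.8 − 9 = -3.20.

-3.20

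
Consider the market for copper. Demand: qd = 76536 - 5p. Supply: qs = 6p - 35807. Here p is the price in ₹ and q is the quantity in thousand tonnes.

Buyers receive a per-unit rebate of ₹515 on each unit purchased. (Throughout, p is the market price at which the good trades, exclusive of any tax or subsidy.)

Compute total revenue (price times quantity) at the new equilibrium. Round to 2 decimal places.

Original equilibrium: 76536 - 5p = 6p - 35807 gives 112343 = 11p, so p = 10213 and q = 25471.
Since buyers' out-of-pocket price is the market price minus the rebate, the effective demand curve becomes qd = 79111 - 5p.
Equate the new curves: 79111 - 5p = 6p - 35807, giving 114918 = 11p, p = 114918/11 ≈ 10447.0909, q = 295631/11 ≈ 26875.5455.
New expenditure = 10447.0909 × 26875.5455 = 280771266.60.

280771266.60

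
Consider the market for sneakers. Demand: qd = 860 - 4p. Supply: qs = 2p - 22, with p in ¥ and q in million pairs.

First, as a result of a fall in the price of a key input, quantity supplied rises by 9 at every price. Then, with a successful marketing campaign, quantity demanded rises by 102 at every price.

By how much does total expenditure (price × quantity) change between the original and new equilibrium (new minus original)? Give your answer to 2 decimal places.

+10716.00

Original equilibrium: 860 - 4p = 2p - 22 gives 882 = 6p, so p = 147 and q = 272.
After the shift, demand is qd = 962 - 4p and supply is qs = 2p - 13.
Equate the new curves: 962 - 4p = 2p - 13, giving 975 = 6p, p = 162.5, q = 312.
Expenditure moves from 147×272 = 39984 to 162.5×312 = 50700; change = +10716.00.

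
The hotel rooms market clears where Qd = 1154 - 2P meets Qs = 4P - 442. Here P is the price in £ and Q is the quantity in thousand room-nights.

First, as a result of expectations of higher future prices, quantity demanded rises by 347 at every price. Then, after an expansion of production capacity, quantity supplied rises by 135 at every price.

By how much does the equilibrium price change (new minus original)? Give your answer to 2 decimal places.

+35.33

Solve the original market: 1154 - 2P = 4P - 442, hence P = 266 and Q = 622.
With the change applied: demand Qd = 1501 - 2P, supply Qs = 4P - 307.
New equilibrium: 1501 - 2P = 4P - 307 ⇒ 1808 = 6P ⇒ P = 904/3 ≈ 301.3333, Q = 2695/3 ≈ 898.3333.
ΔP = 301.3333 − 266 = +35.33.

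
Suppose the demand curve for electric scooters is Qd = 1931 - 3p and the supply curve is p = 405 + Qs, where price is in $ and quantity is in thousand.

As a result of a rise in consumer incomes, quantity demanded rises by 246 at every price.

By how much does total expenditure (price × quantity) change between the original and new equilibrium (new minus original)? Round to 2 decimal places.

+50706.75

Solve the original market: 1931 - 3p = p - 405, hence p = 584 and Q = 179.
After the shift, demand is Qd = 2177 - 3p and supply is Qs = p - 405.
Setting them equal: 2177 - 3p = p - 405 → 2582 = 4p, so p = 645.5 and Q = 240.5.
Expenditure moves from 584×179 = 104536 to 645.5×240.5 = 155242.75; change = +50706.75.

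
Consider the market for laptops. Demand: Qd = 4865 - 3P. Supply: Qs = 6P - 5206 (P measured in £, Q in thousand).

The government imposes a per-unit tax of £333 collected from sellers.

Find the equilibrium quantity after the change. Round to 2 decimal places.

842.00

Before the shock: 4865 - 3P = 6P - 5206 ⇒ 10071 = 9P ⇒ P = 1119, Q = 1508.
Since sellers keep the price net of the tax, the effective supply curve becomes Qs = 6P - 7204.
New equilibrium: 4865 - 3P = 6P - 7204 ⇒ 12069 = 9P ⇒ P = 1341, Q = 842.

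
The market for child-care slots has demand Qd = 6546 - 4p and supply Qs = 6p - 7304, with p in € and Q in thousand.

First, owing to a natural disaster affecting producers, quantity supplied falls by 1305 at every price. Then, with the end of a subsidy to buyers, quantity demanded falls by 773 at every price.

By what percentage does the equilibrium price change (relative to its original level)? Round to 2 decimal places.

+3.84

Before the shock: 6546 - 4p = 6p - 7304 ⇒ 13850 = 10p ⇒ p = 1385, Q = 1006.
The new curves are Qd = 5773 - 4p (demand) and Qs = 6p - 8609 (supply).
Equate the new curves: 5773 - 4p = 6p - 8609, giving 14382 = 10p, p = 1438.2, Q = 20.2.
%Δp = (1438.2 − 1385) / 1385 × 100 = +3.84%.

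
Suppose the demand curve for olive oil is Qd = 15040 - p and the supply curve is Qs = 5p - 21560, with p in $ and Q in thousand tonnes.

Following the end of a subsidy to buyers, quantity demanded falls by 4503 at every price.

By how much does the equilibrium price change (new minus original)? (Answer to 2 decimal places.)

Before the shock: 15040 - p = 5p - 21560 ⇒ 36600 = 6p ⇒ p = 6100, Q = 8940.
After the shift, demand is Qd = 10537 - p and supply is Qs = 5p - 21560.
New equilibrium: 10537 - p = 5p - 21560 ⇒ 32097 = 6p ⇒ p = 5349.5, Q = 5187.5.
Δp = 5349.5 − 6100 = -750.50.

-750.50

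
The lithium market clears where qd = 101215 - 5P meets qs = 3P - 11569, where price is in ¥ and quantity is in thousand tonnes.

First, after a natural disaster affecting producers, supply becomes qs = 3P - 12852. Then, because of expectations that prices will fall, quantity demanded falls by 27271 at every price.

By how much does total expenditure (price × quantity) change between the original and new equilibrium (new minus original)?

-219463873.25

Original equilibrium: 101215 - 5P = 3P - 11569 gives 112784 = 8P, so P = 14098 and q = 30725.
After the shift, demand is qd = 73944 - 5P and supply is qs = 3P - 12852.
Setting them equal: 73944 - 5P = 3P - 12852 → 86796 = 8P, so P = 10849.5 and q = 19696.5.
Expenditure moves from 14098×30725 = 433161050 to 10849.5×19696.5 = 213697176.75; change = -219463873.25.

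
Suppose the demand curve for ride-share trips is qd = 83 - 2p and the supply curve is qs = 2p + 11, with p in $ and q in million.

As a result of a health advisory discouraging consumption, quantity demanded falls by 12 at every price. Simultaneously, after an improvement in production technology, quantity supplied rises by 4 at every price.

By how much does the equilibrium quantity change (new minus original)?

Initially, 83 - 2p = 2p + 11, so 72 = 4p and p = 18, q = 47.
The new curves are qd = 71 - 2p (demand) and qs = 2p + 15 (supply).
New equilibrium: 71 - 2p = 2p + 15 ⇒ 56 = 4p ⇒ p = 14, q = 43.
Δq = 43 − 47 = -4.

-4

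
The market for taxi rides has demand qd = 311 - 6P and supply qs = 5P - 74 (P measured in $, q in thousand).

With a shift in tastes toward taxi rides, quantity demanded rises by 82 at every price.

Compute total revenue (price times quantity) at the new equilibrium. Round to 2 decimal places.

Initially, 311 - 6P = 5P - 74, so 385 = 11P and P = 35, q = 101.
After the shift, demand is qd = 393 - 6P and supply is qs = 5P - 74.
Setting them equal: 393 - 6P = 5P - 74 → 467 = 11P, so P = 467/11 ≈ 42.4545 and q = 1521/11 ≈ 138.2727.
New expenditure = 42.4545 × 138.2727 = 5870.31.

5870.31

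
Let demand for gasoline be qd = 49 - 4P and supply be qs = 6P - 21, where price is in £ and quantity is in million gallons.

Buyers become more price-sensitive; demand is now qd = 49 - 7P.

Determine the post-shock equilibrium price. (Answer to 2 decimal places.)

5.38

Initially, 49 - 4P = 6P - 21, so 70 = 10P and P = 7, q = 21.
With the change applied: demand qd = 49 - 7P, supply qs = 6P - 21.
Setting them equal: 49 - 7P = 6P - 21 → 70 = 13P, so P = 70/13 ≈ 5.3846 and q = 147/13 ≈ 11.3077.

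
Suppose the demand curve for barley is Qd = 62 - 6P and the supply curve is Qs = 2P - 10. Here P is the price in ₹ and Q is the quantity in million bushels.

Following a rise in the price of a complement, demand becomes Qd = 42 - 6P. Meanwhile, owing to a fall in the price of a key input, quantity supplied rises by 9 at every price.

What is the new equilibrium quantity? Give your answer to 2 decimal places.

Initially, 62 - 6P = 2P - 10, so 72 = 8P and P = 9, Q = 8.
The new curves are Qd = 42 - 6P (demand) and Qs = 2P - 1 (supply).
Setting them equal: 42 - 6P = 2P - 1 → 43 = 8P, so P = 5.375 and Q = 9.75.

9.75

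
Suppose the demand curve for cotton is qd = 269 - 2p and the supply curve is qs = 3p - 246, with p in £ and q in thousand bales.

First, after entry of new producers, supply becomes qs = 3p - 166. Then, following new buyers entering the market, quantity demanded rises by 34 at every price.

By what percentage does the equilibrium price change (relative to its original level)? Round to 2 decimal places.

-8.93

Before the shock: 269 - 2p = 3p - 246 ⇒ 515 = 5p ⇒ p = 103, q = 63.
The shock moves the curves to qd = 303 - 2p and qs = 3p - 166.
Clearing the new market: 303 - 2p = 3p - 166, so p = 93.8 and q = 115.4.
%Δp = (93.8 − 103) / 103 × 100 = -8.93%.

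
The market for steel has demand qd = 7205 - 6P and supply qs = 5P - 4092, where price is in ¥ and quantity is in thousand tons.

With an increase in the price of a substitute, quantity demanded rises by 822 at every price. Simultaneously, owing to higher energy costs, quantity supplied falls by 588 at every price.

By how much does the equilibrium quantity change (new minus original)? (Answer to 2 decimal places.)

+52.91

Original equilibrium: 7205 - 6P = 5P - 4092 gives 11297 = 11P, so P = 1027 and q = 1043.
The new curves are qd = 8027 - 6P (demand) and qs = 5P - 4680 (supply).
Equate the new curves: 8027 - 6P = 5P - 4680, giving 12707 = 11P, P = 12707/11 ≈ 1155.1818, q = 12055/11 ≈ 1095.9091.
Δq = 1095.9091 − 1043 = +52.91.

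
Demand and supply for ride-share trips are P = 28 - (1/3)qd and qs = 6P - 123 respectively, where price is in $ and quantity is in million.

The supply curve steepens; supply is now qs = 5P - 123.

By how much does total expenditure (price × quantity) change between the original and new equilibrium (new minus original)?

Before the shock: 84 - 3P = 6P - 123 ⇒ 207 = 9P ⇒ P = 23, q = 15.
The shock moves the curves to qd = 84 - 3P and qs = 5P - 123.
New equilibrium: 84 - 3P = 5P - 123 ⇒ 207 = 8P ⇒ P = 25.875, q = 6.375.
Expenditure moves from 23×15 = 345 to 25.875×6.375 = 164.953125; change = -180.046875.

-180.046875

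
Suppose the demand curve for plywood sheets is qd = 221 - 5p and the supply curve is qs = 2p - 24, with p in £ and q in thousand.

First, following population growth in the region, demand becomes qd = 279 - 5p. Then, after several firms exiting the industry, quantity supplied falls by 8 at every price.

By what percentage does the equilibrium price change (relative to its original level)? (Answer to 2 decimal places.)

+26.94

Initially, 221 - 5p = 2p - 24, so 245 = 7p and p = 35, q = 46.
The new curves are qd = 279 - 5p (demand) and qs = 2p - 32 (supply).
Clearing the new market: 279 - 5p = 2p - 32, so p = 311/7 ≈ 44.4286 and q = 398/7 ≈ 56.8571.
%Δp = (44.4286 − 35) / 35 × 100 = +26.94%.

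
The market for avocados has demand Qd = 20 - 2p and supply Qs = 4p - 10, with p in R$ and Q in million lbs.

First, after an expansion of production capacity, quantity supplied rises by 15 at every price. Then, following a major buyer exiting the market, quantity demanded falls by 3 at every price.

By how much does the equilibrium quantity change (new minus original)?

+3

Original equilibrium: 20 - 2p = 4p - 10 gives 30 = 6p, so p = 5 and Q = 10.
The shock moves the curves to Qd = 17 - 2p and Qs = 4p + 5.
Clearing the new market: 17 - 2p = 4p + 5, so p = 2 and Q = 13.
ΔQ = 13 − 10 = +3.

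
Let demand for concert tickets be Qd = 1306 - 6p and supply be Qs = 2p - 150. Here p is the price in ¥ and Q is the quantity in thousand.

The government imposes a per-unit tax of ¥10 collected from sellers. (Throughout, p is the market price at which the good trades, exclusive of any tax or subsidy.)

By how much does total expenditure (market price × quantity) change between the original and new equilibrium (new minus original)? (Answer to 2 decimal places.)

Solve the original market: 1306 - 6p = 2p - 150, hence p = 182 and Q = 214.
Since sellers keep the price net of the tax, the effective supply curve becomes Qs = 2p - 170.
Equate the new curves: 1306 - 6p = 2p - 170, giving 1476 = 8p, p = 184.5, Q = 199.
Expenditure moves from 182×214 = 38948 to 184.5×199 = 36715.5; change = -2232.50.

-2232.50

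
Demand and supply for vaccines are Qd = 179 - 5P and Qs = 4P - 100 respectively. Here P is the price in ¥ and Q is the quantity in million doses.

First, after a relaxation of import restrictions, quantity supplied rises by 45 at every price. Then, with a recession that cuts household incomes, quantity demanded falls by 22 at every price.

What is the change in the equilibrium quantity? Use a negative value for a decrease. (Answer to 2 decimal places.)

Solve the original market: 179 - 5P = 4P - 100, hence P = 31 and Q = 24.
The new curves are Qd = 157 - 5P (demand) and Qs = 4P - 55 (supply).
Equate the new curves: 157 - 5P = 4P - 55, giving 212 = 9P, P = 212/9 ≈ 23.5556, Q = 353/9 ≈ 39.2222.
ΔQ = 39.2222 − 24 = +15.22.

+15.22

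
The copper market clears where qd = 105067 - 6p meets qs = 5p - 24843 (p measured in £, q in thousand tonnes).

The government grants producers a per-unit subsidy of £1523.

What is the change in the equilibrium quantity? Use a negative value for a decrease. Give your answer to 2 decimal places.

+4153.64

Initially, 105067 - 6p = 5p - 24843, so 129910 = 11p and p = 11810, q = 34207.
Since sellers receive the price plus the subsidy, the effective supply curve becomes qs = 5p - 17228.
Equate the new curves: 105067 - 6p = 5p - 17228, giving 122295 = 11p, p = 122295/11 ≈ 11117.7273, q = 421967/11 ≈ 38360.6364.
Δq = 38360.6364 − 34207 = +4153.64.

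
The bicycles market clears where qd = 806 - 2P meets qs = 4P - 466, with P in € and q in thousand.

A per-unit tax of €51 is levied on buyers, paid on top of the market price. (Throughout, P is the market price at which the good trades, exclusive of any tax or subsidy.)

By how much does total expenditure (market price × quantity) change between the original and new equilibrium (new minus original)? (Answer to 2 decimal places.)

Solve the original market: 806 - 2P = 4P - 466, hence P = 212 and q = 382.
Since buyers pay the price plus the tax, the effective demand curve becomes qd = 704 - 2P.
New equilibrium: 704 - 2P = 4P - 466 ⇒ 1170 = 6P ⇒ P = 195, q = 314.
Expenditure moves from 212×382 = 80984 to 195×314 = 61230; change = -19754.00.

-19754.00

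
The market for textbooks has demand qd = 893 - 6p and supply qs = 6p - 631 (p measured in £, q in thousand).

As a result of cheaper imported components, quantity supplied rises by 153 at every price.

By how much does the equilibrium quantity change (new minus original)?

Original equilibrium: 893 - 6p = 6p - 631 gives 1524 = 12p, so p = 127 and q = 131.
With the change applied: demand qd = 893 - 6p, supply qs = 6p - 478.
Equate the new curves: 893 - 6p = 6p - 478, giving 1371 = 12p, p = 114.25, q = 207.5.
Δq = 207.5 − 131 = +76.5.

+76.5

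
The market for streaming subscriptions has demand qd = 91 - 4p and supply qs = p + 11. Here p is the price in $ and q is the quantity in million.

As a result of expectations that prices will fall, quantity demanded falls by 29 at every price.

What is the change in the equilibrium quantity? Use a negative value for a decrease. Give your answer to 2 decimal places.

Original equilibrium: 91 - 4p = p + 11 gives 80 = 5p, so p = 16 and q = 27.
The new curves are qd = 62 - 4p (demand) and qs = p + 11 (supply).
Setting them equal: 62 - 4p = p + 11 → 51 = 5p, so p = 10.2 and q = 21.2.
Δq = 21.2 − 27 = -5.80.

-5.80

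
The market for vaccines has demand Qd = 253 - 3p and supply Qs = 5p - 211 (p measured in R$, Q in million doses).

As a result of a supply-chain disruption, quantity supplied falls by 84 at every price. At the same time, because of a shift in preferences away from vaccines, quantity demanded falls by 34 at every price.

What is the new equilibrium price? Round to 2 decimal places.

64.25

Before the shock: 253 - 3p = 5p - 211 ⇒ 464 = 8p ⇒ p = 58, Q = 79.
The new curves are Qd = 219 - 3p (demand) and Qs = 5p - 295 (supply).
Equate the new curves: 219 - 3p = 5p - 295, giving 514 = 8p, p = 64.25, Q = 26.25.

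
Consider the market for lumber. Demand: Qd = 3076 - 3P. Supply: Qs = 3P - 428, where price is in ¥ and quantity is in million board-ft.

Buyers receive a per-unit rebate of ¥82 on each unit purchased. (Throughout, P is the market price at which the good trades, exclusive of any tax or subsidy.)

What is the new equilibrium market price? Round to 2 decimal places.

625.00

Before the shock: 3076 - 3P = 3P - 428 ⇒ 3504 = 6P ⇒ P = 584, Q = 1324.
Since buyers' out-of-pocket price is the market price minus the rebate, the effective demand curve becomes Qd = 3322 - 3P.
Clearing the new market: 3322 - 3P = 3P - 428, so P = 625 and Q = 1447.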